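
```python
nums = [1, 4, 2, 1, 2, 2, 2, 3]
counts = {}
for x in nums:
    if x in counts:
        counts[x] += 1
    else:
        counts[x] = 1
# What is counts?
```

Initial: counts = {}, nums = [1, 4, 2, 1, 2, 2, 2, 3]
See 1: counts = {1: 1}
See 4: counts = {1: 1, 4: 1}
See 2: counts = {1: 1, 4: 1, 2: 1}
See 1: counts = {1: 2, 4: 1, 2: 1}
See 2: counts = {1: 2, 4: 1, 2: 2}
See 2: counts = {1: 2, 4: 1, 2: 3}
See 2: counts = {1: 2, 4: 1, 2: 4}
See 3: counts = {1: 2, 4: 1, 2: 4, 3: 1}

{1: 2, 4: 1, 2: 4, 3: 1}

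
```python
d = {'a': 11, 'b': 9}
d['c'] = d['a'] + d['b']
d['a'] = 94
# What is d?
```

After line 1: d = {'a': 11, 'b': 9}
After line 2 (d['c'] = 11 + 9): d = {'a': 11, 'b': 9, 'c': 20}
After line 3: d = {'a': 94, 'b': 9, 'c': 20}

{'a': 94, 'b': 9, 'c': 20}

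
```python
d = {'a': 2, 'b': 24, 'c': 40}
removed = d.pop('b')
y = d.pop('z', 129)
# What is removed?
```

After line 1: d = {'a': 2, 'b': 24, 'c': 40}
After line 2 (pop 'b' returns 24): d = {'a': 2, 'c': 40}, removed = 24
After line 3 (pop 'z' missing, returns default 129): d = {'a': 2, 'c': 40}, y = 129

24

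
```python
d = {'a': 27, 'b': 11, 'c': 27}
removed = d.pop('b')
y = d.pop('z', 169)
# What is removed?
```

After line 1: d = {'a': 27, 'b': 11, 'c': 27}
After line 2 (pop 'b' returns 11): d = {'a': 27, 'c': 27}, removed = 11
After line 3 (pop 'z' missing, returns default 169): d = {'a': 27, 'c': 27}, y = 169

11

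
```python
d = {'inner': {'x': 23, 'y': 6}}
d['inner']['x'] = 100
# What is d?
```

After line 1: d = {'inner': {'x': 23, 'y': 6}}
After line 2 (inner x overwritten): d = {'inner': {'x': 100, 'y': 6}}

{'inner': {'x': 100, 'y': 6}}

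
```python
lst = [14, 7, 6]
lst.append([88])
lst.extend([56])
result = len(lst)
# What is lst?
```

After line 1: lst = [14, 7, 6]
After line 2 (append adds [88] as single element): lst = [14, 7, 6, [88]]
After line 3 (extend unpacks [56], adds 56): lst = [14, 7, 6, [88], 56]
After line 4: result = len(lst) = 5

[14, 7, 6, [88], 56]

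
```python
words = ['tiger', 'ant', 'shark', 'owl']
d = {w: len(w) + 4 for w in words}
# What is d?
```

{'tiger': 9, 'ant': 7, 'shark': 9, 'owl': 7}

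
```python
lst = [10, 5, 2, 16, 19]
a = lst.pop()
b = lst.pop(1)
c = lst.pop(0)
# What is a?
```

After line 1: lst = [10, 5, 2, 16, 19]
After line 2 (pop() -> a = 19): lst = [10, 5, 2, 16]
After line 3 (pop(1) -> b = 5): lst = [10, 2, 16]
After line 4 (pop(0) -> c = 10): lst = [2, 16]

19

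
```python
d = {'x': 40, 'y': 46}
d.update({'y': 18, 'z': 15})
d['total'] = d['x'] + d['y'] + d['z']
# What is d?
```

After line 1: d = {'x': 40, 'y': 46}
After line 2 (y overwritten, z added): d = {'x': 40, 'y': 18, 'z': 15}
After line 3 (total = 40 + 18 + 15 = 73): d = {'x': 40, 'y': 18, 'z': 15, 'total': 73}

{'x': 40, 'y': 18, 'z': 15, 'total': 73}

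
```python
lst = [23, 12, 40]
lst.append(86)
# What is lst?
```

[23, 12, 40, 86]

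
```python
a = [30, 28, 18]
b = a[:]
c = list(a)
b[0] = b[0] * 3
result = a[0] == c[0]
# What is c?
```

After line 1: a = [30, 28, 18]
After line 2 (b = a[:], copy): a = [30, 28, 18], b = [30, 28, 18]
After line 3 (c = list(a) is a copy, new object): c = [30, 28, 18]
After line 4 (b[0] = 30 * 3 = 90; only b mutates (copy)): a = [30, 28, 18], b = [90, 28, 18], c = [30, 28, 18]
After line 5 (a[0] = 30, c[0] = 30; result = True)

[30, 28, 18]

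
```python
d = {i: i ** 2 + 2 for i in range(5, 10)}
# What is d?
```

{5: 27, 6: 38, 7: 51, 8: 66, 9: 83}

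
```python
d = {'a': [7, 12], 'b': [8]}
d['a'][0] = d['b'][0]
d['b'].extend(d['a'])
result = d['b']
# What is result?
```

After line 1: d = {'a': [7, 12], 'b': [8]}
After line 2 (a[0] = b[0] = 8): d = {'a': [8, 12], 'b': [8]}
After line 3 (b.extend(a) appends [8, 12]): d = {'a': [8, 12], 'b': [8, 8, 12]}
After line 4: result = d['b'] = [8, 8, 12]

[8, 8, 12]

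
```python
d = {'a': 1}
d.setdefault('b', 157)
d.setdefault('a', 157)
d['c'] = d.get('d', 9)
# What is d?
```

After line 1: d = {'a': 1}
After line 2 (setdefault adds 'b'=157): d = {'a': 1, 'b': 157}
After line 3 (setdefault 'a' no-op, already exists): d = {'a': 1, 'b': 157}
After line 4 (get('d', 9) returns default since 'd' not in d): d = {'a': 1, 'b': 157, 'c': 9}

{'a': 1, 'b': 157, 'c': 9}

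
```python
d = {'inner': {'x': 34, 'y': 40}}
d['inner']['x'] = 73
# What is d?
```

After line 1: d = {'inner': {'x': 34, 'y': 40}}
After line 2 (inner x overwritten): d = {'inner': {'x': 73, 'y': 40}}

{'inner': {'x': 73, 'y': 40}}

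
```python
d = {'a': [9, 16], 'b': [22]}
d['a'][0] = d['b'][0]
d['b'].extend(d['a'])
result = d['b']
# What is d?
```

After line 1: d = {'a': [9, 16], 'b': [22]}
After line 2 (a[0] = b[0] = 22): d = {'a': [22, 16], 'b': [22]}
After line 3 (b.extend(a) appends [22, 16]): d = {'a': [22, 16], 'b': [22, 22, 16]}
After line 4: result = d['b'] = [22, 22, 16]

{'a': [22, 16], 'b': [22, 22, 16]}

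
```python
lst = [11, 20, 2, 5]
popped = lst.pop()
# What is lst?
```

[11, 20, 2]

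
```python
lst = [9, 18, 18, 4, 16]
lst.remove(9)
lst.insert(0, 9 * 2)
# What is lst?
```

After line 1: lst = [9, 18, 18, 4, 16]
After line 2 (remove first 9): lst = [18, 18, 4, 16]
After line 3 (insert 18 at index 0): lst = [18, 18, 18, 4, 16]

[18, 18, 18, 4, 16]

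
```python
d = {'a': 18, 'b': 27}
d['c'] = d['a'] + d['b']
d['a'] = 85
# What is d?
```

After line 1: d = {'a': 18, 'b': 27}
After line 2 (d['c'] = 18 + 27): d = {'a': 18, 'b': 27, 'c': 45}
After line 3: d = {'a': 85, 'b': 27, 'c': 45}

{'a': 85, 'b': 27, 'c': 45}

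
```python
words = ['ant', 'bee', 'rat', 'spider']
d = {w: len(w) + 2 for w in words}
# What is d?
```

{'ant': 5, 'bee': 5, 'rat': 5, 'spider': 8}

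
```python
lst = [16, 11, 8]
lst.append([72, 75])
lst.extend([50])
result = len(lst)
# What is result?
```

After line 1: lst = [16, 11, 8]
After line 2 (append adds [72, 75] as single element): lst = [16, 11, 8, [72, 75]]
After line 3 (extend unpacks [50], adds 50): lst = [16, 11, 8, [72, 75], 50]
After line 4: result = len(lst) = 5

5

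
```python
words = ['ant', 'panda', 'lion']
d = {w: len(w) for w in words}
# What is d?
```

{'ant': 3, 'panda': 5, 'lion': 4}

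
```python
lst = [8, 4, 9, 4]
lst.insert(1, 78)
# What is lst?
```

[8, 78, 4, 9, 4]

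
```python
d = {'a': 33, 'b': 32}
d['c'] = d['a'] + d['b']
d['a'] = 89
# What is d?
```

After line 1: d = {'a': 33, 'b': 32}
After line 2 (d['c'] = 33 + 32): d = {'a': 33, 'b': 32, 'c': 65}
After line 3: d = {'a': 89, 'b': 32, 'c': 65}

{'a': 89, 'b': 32, 'c': 65}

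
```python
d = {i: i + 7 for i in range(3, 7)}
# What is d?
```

{3: 10, 4: 11, 5: 12, 6: 13}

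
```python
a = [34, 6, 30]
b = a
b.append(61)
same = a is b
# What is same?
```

After line 1: a = [34, 6, 30]
After line 2 (b = a is an alias, same object): a = [34, 6, 30], b = [34, 6, 30]
After line 3 (b.append mutates the shared list): a = [34, 6, 30, 61], b = [34, 6, 30, 61]
After line 4 (same = a is b; same object -> True): same = True

True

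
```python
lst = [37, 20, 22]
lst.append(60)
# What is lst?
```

[37, 20, 22, 60]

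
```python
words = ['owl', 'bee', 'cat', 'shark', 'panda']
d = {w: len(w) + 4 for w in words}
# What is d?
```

{'owl': 7, 'bee': 7, 'cat': 7, 'shark': 9, 'panda': 9}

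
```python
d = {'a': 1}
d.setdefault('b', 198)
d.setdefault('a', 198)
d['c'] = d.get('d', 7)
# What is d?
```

After line 1: d = {'a': 1}
After line 2 (setdefault adds 'b'=198): d = {'a': 1, 'b': 198}
After line 3 (setdefault 'a' no-op, already exists): d = {'a': 1, 'b': 198}
After line 4 (get('d', 7) returns default since 'd' not in d): d = {'a': 1, 'b': 198, 'c': 7}

{'a': 1, 'b': 198, 'c': 7}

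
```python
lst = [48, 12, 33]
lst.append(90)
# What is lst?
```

[48, 12, 33, 90]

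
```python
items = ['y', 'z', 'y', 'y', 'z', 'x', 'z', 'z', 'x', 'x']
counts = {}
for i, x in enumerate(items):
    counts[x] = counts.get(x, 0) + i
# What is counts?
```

Initial: counts = {}, items = ['y', 'z', 'y', 'y', 'z', 'x', 'z', 'z', 'x', 'x']
i=0, x='y': counts = {'y': 0}
i=1, x='z': counts = {'y': 0, 'z': 1}
i=2, x='y': counts = {'y': 2, 'z': 1}
i=3, x='y': counts = {'y': 5, 'z': 1}
i=4, x='z': counts = {'y': 5, 'z': 5}
i=5, x='x': counts = {'y': 5, 'z': 5, 'x': 5}
i=6, x='z': counts = {'y': 5, 'z': 11, 'x': 5}
i=7, x='z': counts = {'y': 5, 'z': 18, 'x': 5}
i=8, x='x': counts = {'y': 5, 'z': 18, 'x': 13}
i=9, x='x': counts = {'y': 5, 'z': 18, 'x': 22}

{'y': 5, 'z': 18, 'x': 22}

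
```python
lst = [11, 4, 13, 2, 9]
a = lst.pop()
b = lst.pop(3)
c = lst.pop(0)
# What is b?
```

After line 1: lst = [11, 4, 13, 2, 9]
After line 2 (pop() -> a = 9): lst = [11, 4, 13, 2]
After line 3 (pop(3) -> b = 2): lst = [11, 4, 13]
After line 4 (pop(0) -> c = 11): lst = [4, 13]

2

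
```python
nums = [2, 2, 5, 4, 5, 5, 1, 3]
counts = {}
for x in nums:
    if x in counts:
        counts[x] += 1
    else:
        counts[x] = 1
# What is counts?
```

Initial: counts = {}, nums = [2, 2, 5, 4, 5, 5, 1, 3]
See 2: counts = {2: 1}
See 2: counts = {2: 2}
See 5: counts = {2: 2, 5: 1}
See 4: counts = {2: 2, 5: 1, 4: 1}
See 5: counts = {2: 2, 5: 2, 4: 1}
See 5: counts = {2: 2, 5: 3, 4: 1}
See 1: counts = {2: 2, 5: 3, 4: 1, 1: 1}
See 3: counts = {2: 2, 5: 3, 4: 1, 1: 1, 3: 1}

{2: 2, 5: 3, 4: 1, 1: 1, 3: 1}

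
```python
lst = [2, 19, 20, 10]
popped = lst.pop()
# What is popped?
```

10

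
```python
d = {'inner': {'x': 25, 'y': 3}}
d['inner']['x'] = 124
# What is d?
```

After line 1: d = {'inner': {'x': 25, 'y': 3}}
After line 2 (inner x overwritten): d = {'inner': {'x': 124, 'y': 3}}

{'inner': {'x': 124, 'y': 3}}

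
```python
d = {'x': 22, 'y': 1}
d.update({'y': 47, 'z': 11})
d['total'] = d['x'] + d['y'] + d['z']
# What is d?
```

After line 1: d = {'x': 22, 'y': 1}
After line 2 (y overwritten, z added): d = {'x': 22, 'y': 47, 'z': 11}
After line 3 (total = 22 + 47 + 11 = 80): d = {'x': 22, 'y': 47, 'z': 11, 'total': 80}

{'x': 22, 'y': 47, 'z': 11, 'total': 80}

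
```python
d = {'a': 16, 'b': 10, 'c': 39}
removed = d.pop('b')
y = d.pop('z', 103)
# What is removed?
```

After line 1: d = {'a': 16, 'b': 10, 'c': 39}
After line 2 (pop 'b' returns 10): d = {'a': 16, 'c': 39}, removed = 10
After line 3 (pop 'z' missing, returns default 103): d = {'a': 16, 'c': 39}, y = 103

10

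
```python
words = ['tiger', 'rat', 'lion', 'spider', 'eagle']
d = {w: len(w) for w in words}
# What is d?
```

{'tiger': 5, 'rat': 3, 'lion': 4, 'spider': 6, 'eagle': 5}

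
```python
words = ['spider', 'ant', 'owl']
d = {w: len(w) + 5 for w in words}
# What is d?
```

{'spider': 11, 'ant': 8, 'owl': 8}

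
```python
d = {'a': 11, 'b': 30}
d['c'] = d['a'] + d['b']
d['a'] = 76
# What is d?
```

After line 1: d = {'a': 11, 'b': 30}
After line 2 (d['c'] = 11 + 30): d = {'a': 11, 'b': 30, 'c': 41}
After line 3: d = {'a': 76, 'b': 30, 'c': 41}

{'a': 76, 'b': 30, 'c': 41}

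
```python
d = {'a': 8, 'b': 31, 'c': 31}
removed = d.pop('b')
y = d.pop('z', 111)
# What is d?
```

After line 1: d = {'a': 8, 'b': 31, 'c': 31}
After line 2 (pop 'b' returns 31): d = {'a': 8, 'c': 31}, removed = 31
After line 3 (pop 'z' missing, returns default 111): d = {'a': 8, 'c': 31}, y = 111

{'a': 8, 'c': 31}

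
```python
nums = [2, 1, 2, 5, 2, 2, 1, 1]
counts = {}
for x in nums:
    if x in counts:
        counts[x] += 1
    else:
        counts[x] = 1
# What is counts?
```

Initial: counts = {}, nums = [2, 1, 2, 5, 2, 2, 1, 1]
See 2: counts = {2: 1}
See 1: counts = {2: 1, 1: 1}
See 2: counts = {2: 2, 1: 1}
See 5: counts = {2: 2, 1: 1, 5: 1}
See 2: counts = {2: 3, 1: 1, 5: 1}
See 2: counts = {2: 4, 1: 1, 5: 1}
See 1: counts = {2: 4, 1: 2, 5: 1}
See 1: counts = {2: 4, 1: 3, 5: 1}

{2: 4, 1: 3, 5: 1}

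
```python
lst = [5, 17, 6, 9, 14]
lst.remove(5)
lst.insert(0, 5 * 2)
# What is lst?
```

After line 1: lst = [5, 17, 6, 9, 14]
After line 2 (remove first 5): lst = [17, 6, 9, 14]
After line 3 (insert 10 at index 0): lst = [10, 17, 6, 9, 14]

[10, 17, 6, 9, 14]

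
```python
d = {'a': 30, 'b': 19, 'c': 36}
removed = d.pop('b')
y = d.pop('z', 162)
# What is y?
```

After line 1: d = {'a': 30, 'b': 19, 'c': 36}
After line 2 (pop 'b' returns 19): d = {'a': 30, 'c': 36}, removed = 19
After line 3 (pop 'z' missing, returns default 162): d = {'a': 30, 'c': 36}, y = 162

162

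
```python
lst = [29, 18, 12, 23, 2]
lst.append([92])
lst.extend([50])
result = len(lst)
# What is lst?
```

After line 1: lst = [29, 18, 12, 23, 2]
After line 2 (append adds [92] as single element): lst = [29, 18, 12, 23, 2, [92]]
After line 3 (extend unpacks [50], adds 50): lst = [29, 18, 12, 23, 2, [92], 50]
After line 4: result = len(lst) = 7

[29, 18, 12, 23, 2, [92], 50]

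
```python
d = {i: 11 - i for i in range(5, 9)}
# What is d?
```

{5: 6, 6: 5, 7: 4, 8: 3}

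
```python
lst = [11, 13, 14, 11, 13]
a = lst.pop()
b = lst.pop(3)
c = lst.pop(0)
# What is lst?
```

After line 1: lst = [11, 13, 14, 11, 13]
After line 2 (pop() -> a = 13): lst = [11, 13, 14, 11]
After line 3 (pop(3) -> b = 11): lst = [11, 13, 14]
After line 4 (pop(0) -> c = 11): lst = [13, 14]

[13, 14]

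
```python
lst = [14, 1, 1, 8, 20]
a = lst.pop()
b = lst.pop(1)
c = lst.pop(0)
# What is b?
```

After line 1: lst = [14, 1, 1, 8, 20]
After line 2 (pop() -> a = 20): lst = [14, 1, 1, 8]
After line 3 (pop(1) -> b = 1): lst = [14, 1, 8]
After line 4 (pop(0) -> c = 14): lst = [1, 8]

1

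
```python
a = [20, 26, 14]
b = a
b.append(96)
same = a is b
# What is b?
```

After line 1: a = [20, 26, 14]
After line 2 (b = a is an alias, same object): a = [20, 26, 14], b = [20, 26, 14]
After line 3 (b.append mutates the shared list): a = [20, 26, 14, 96], b = [20, 26, 14, 96]
After line 4 (same = a is b; same object -> True): same = True

[20, 26, 14, 96]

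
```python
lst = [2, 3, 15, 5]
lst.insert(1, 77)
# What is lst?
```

[2, 77, 3, 15, 5]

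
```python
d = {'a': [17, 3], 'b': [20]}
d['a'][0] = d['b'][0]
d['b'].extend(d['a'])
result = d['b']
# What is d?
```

After line 1: d = {'a': [17, 3], 'b': [20]}
After line 2 (a[0] = b[0] = 20): d = {'a': [20, 3], 'b': [20]}
After line 3 (b.extend(a) appends [20, 3]): d = {'a': [20, 3], 'b': [20, 20, 3]}
After line 4: result = d['b'] = [20, 20, 3]

{'a': [20, 3], 'b': [20, 20, 3]}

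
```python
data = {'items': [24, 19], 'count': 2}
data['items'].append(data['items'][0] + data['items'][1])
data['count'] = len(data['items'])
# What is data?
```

After line 1: data = {'items': [24, 19], 'count': 2}
After line 2 (append 24 + 19 = 43): data = {'items': [24, 19, 43], 'count': 2}
After line 3 (count = len(items) = 3): data = {'items': [24, 19, 43], 'count': 3}

{'items': [24, 19, 43], 'count': 3}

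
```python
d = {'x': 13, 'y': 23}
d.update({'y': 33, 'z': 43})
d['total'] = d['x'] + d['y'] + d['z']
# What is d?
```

After line 1: d = {'x': 13, 'y': 23}
After line 2 (y overwritten, z added): d = {'x': 13, 'y': 33, 'z': 43}
After line 3 (total = 13 + 33 + 43 = 89): d = {'x': 13, 'y': 33, 'z': 43, 'total': 89}

{'x': 13, 'y': 33, 'z': 43, 'total': 89}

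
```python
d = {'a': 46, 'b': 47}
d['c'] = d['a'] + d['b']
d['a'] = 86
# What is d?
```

After line 1: d = {'a': 46, 'b': 47}
After line 2 (d['c'] = 46 + 47): d = {'a': 46, 'b': 47, 'c': 93}
After line 3: d = {'a': 86, 'b': 47, 'c': 93}

{'a': 86, 'b': 47, 'c': 93}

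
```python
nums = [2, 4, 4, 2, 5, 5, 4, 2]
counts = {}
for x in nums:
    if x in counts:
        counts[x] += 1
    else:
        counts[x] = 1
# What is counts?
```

Initial: counts = {}, nums = [2, 4, 4, 2, 5, 5, 4, 2]
See 2: counts = {2: 1}
See 4: counts = {2: 1, 4: 1}
See 4: counts = {2: 1, 4: 2}
See 2: counts = {2: 2, 4: 2}
See 5: counts = {2: 2, 4: 2, 5: 1}
See 5: counts = {2: 2, 4: 2, 5: 2}
See 4: counts = {2: 2, 4: 3, 5: 2}
See 2: counts = {2: 3, 4: 3, 5: 2}

{2: 3, 4: 3, 5: 2}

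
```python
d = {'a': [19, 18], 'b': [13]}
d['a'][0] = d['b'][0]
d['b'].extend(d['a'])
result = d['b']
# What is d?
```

After line 1: d = {'a': [19, 18], 'b': [13]}
After line 2 (a[0] = b[0] = 13): d = {'a': [13, 18], 'b': [13]}
After line 3 (b.extend(a) appends [13, 18]): d = {'a': [13, 18], 'b': [13, 13, 18]}
After line 4: result = d['b'] = [13, 13, 18]

{'a': [13, 18], 'b': [13, 13, 18]}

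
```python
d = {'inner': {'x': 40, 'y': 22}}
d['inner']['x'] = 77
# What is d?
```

After line 1: d = {'inner': {'x': 40, 'y': 22}}
After line 2 (inner x overwritten): d = {'inner': {'x': 77, 'y': 22}}

{'inner': {'x': 77, 'y': 22}}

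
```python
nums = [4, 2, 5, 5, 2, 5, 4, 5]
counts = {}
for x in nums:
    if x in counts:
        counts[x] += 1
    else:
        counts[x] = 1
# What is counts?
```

Initial: counts = {}, nums = [4, 2, 5, 5, 2, 5, 4, 5]
See 4: counts = {4: 1}
See 2: counts = {4: 1, 2: 1}
See 5: counts = {4: 1, 2: 1, 5: 1}
See 5: counts = {4: 1, 2: 1, 5: 2}
See 2: counts = {4: 1, 2: 2, 5: 2}
See 5: counts = {4: 1, 2: 2, 5: 3}
See 4: counts = {4: 2, 2: 2, 5: 3}
See 5: counts = {4: 2, 2: 2, 5: 4}

{4: 2, 2: 2, 5: 4}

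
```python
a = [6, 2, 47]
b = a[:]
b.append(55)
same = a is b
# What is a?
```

After line 1: a = [6, 2, 47]
After line 2 (b = a[:] is a shallow copy, new object): a = [6, 2, 47], b = [6, 2, 47]
After line 3 (append only mutates b): a = [6, 2, 47], b = [6, 2, 47, 55]
After line 4 (same = a is b; different objects -> False): same = False

[6, 2, 47]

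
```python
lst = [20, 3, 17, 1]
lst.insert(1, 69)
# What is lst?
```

[20, 69, 3, 17, 1]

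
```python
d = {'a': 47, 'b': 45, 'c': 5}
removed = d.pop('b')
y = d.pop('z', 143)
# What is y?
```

After line 1: d = {'a': 47, 'b': 45, 'c': 5}
After line 2 (pop 'b' returns 45): d = {'a': 47, 'c': 5}, removed = 45
After line 3 (pop 'z' missing, returns default 143): d = {'a': 47, 'c': 5}, y = 143

143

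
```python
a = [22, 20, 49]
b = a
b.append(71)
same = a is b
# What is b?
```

After line 1: a = [22, 20, 49]
After line 2 (b = a is an alias, same object): a = [22, 20, 49], b = [22, 20, 49]
After line 3 (b.append mutates the shared list): a = [22, 20, 49, 71], b = [22, 20, 49, 71]
After line 4 (same = a is b; same object -> True): same = True

[22, 20, 49, 71]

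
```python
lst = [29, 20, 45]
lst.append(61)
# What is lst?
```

[29, 20, 45, 61]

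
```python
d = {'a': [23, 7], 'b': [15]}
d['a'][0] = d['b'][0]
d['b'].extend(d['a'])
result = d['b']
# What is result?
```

After line 1: d = {'a': [23, 7], 'b': [15]}
After line 2 (a[0] = b[0] = 15): d = {'a': [15, 7], 'b': [15]}
After line 3 (b.extend(a) appends [15, 7]): d = {'a': [15, 7], 'b': [15, 15, 7]}
After line 4: result = d['b'] = [15, 15, 7]

[15, 15, 7]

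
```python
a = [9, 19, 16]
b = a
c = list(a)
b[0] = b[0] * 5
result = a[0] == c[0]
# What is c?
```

After line 1: a = [9, 19, 16]
After line 2 (b = a, alias): a = [9, 19, 16], b = [9, 19, 16]
After line 3 (c = list(a) is a copy, new object): c = [9, 19, 16]
After line 4 (b[0] = 9 * 5 = 45; mutates shared a/b): a = b = [45, 19, 16], c = [9, 19, 16]
After line 5 (a[0] = 45, c[0] = 9; result = False)

[9, 19, 16]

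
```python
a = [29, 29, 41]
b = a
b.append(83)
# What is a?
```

After line 1: a = [29, 29, 41]
After line 2 (b = a is an alias, same object): a = [29, 29, 41], b = [29, 29, 41]
After line 3 (b.append mutates the shared list): a = [29, 29, 41, 83], b = [29, 29, 41, 83]

[29, 29, 41, 83]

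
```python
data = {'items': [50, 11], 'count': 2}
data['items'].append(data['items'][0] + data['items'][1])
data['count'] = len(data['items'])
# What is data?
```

After line 1: data = {'items': [50, 11], 'count': 2}
After line 2 (append 50 + 11 = 61): data = {'items': [50, 11, 61], 'count': 2}
After line 3 (count = len(items) = 3): data = {'items': [50, 11, 61], 'count': 3}

{'items': [50, 11, 61], 'count': 3}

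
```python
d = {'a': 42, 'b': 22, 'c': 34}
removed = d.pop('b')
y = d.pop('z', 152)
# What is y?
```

After line 1: d = {'a': 42, 'b': 22, 'c': 34}
After line 2 (pop 'b' returns 22): d = {'a': 42, 'c': 34}, removed = 22
After line 3 (pop 'z' missing, returns default 152): d = {'a': 42, 'c': 34}, y = 152

152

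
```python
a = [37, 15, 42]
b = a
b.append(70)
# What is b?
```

After line 1: a = [37, 15, 42]
After line 2 (b = a is an alias, same object): a = [37, 15, 42], b = [37, 15, 42]
After line 3 (b.append mutates the shared list): a = [37, 15, 42, 70], b = [37, 15, 42, 70]

[37, 15, 42, 70]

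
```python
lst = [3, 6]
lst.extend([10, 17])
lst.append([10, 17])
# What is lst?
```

After line 1: lst = [3, 6]
After line 2 (extend unpacks [10, 17]): lst = [3, 6, 10, 17]
After line 3 (append adds [10, 17] as single element): lst = [3, 6, 10, 17, [10, 17]]

[3, 6, 10, 17, [10, 17]]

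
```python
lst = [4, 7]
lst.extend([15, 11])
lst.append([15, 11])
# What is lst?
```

After line 1: lst = [4, 7]
After line 2 (extend unpacks [15, 11]): lst = [4, 7, 15, 11]
After line 3 (append adds [15, 11] as single element): lst = [4, 7, 15, 11, [15, 11]]

[4, 7, 15, 11, [15, 11]]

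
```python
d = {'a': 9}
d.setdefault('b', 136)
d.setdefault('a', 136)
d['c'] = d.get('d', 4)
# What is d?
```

After line 1: d = {'a': 9}
After line 2 (setdefault adds 'b'=136): d = {'a': 9, 'b': 136}
After line 3 (setdefault 'a' no-op, already exists): d = {'a': 9, 'b': 136}
After line 4 (get('d', 4) returns default since 'd' not in d): d = {'a': 9, 'b': 136, 'c': 4}

{'a': 9, 'b': 136, 'c': 4}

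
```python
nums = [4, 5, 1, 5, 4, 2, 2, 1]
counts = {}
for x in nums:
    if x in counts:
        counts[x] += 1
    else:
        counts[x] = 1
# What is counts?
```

Initial: counts = {}, nums = [4, 5, 1, 5, 4, 2, 2, 1]
See 4: counts = {4: 1}
See 5: counts = {4: 1, 5: 1}
See 1: counts = {4: 1, 5: 1, 1: 1}
See 5: counts = {4: 1, 5: 2, 1: 1}
See 4: counts = {4: 2, 5: 2, 1: 1}
See 2: counts = {4: 2, 5: 2, 1: 1, 2: 1}
See 2: counts = {4: 2, 5: 2, 1: 1, 2: 2}
See 1: counts = {4: 2, 5: 2, 1: 2, 2: 2}

{4: 2, 5: 2, 1: 2, 2: 2}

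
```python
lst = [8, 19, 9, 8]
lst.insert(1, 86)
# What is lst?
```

[8, 86, 19, 9, 8]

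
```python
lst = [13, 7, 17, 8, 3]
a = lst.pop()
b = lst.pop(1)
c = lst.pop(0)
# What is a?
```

After line 1: lst = [13, 7, 17, 8, 3]
After line 2 (pop() -> a = 3): lst = [13, 7, 17, 8]
After line 3 (pop(1) -> b = 7): lst = [13, 17, 8]
After line 4 (pop(0) -> c = 13): lst = [17, 8]

3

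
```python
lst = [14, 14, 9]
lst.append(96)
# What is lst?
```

[14, 14, 9, 96]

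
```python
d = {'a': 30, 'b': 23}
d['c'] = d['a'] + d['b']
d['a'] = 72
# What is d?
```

After line 1: d = {'a': 30, 'b': 23}
After line 2 (d['c'] = 30 + 23): d = {'a': 30, 'b': 23, 'c': 53}
After line 3: d = {'a': 72, 'b': 23, 'c': 53}

{'a': 72, 'b': 23, 'c': 53}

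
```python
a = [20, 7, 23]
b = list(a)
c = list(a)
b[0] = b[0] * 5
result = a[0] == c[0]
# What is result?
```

After line 1: a = [20, 7, 23]
After line 2 (b = list(a), copy): a = [20, 7, 23], b = [20, 7, 23]
After line 3 (c = list(a) is a copy, new object): c = [20, 7, 23]
After line 4 (b[0] = 20 * 5 = 100; only b mutates (copy)): a = [20, 7, 23], b = [100, 7, 23], c = [20, 7, 23]
After line 5 (a[0] = 20, c[0] = 20; result = True)

True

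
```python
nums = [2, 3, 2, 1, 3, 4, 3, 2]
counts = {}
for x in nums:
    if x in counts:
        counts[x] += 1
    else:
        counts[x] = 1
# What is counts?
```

Initial: counts = {}, nums = [2, 3, 2, 1, 3, 4, 3, 2]
See 2: counts = {2: 1}
See 3: counts = {2: 1, 3: 1}
See 2: counts = {2: 2, 3: 1}
See 1: counts = {2: 2, 3: 1, 1: 1}
See 3: counts = {2: 2, 3: 2, 1: 1}
See 4: counts = {2: 2, 3: 2, 1: 1, 4: 1}
See 3: counts = {2: 2, 3: 3, 1: 1, 4: 1}
See 2: counts = {2: 3, 3: 3, 1: 1, 4: 1}

{2: 3, 3: 3, 1: 1, 4: 1}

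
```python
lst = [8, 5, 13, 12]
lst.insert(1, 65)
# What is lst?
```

[8, 65, 5, 13, 12]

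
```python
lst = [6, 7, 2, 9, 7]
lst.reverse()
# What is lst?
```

[7, 9, 2, 7, 6]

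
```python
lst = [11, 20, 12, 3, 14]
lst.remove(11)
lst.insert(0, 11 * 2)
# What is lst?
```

After line 1: lst = [11, 20, 12, 3, 14]
After line 2 (remove first 11): lst = [20, 12, 3, 14]
After line 3 (insert 22 at index 0): lst = [22, 20, 12, 3, 14]

[22, 20, 12, 3, 14]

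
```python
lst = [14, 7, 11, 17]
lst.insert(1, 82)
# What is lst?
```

[14, 82, 7, 11, 17]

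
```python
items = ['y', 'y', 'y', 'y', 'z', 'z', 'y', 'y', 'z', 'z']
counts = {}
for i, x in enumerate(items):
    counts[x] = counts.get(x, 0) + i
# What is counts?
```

Initial: counts = {}, items = ['y', 'y', 'y', 'y', 'z', 'z', 'y', 'y', 'z', 'z']
i=0, x='y': counts = {'y': 0}
i=1, x='y': counts = {'y': 1}
i=2, x='y': counts = {'y': 3}
i=3, x='y': counts = {'y': 6}
i=4, x='z': counts = {'y': 6, 'z': 4}
i=5, x='z': counts = {'y': 6, 'z': 9}
i=6, x='y': counts = {'y': 12, 'z': 9}
i=7, x='y': counts = {'y': 19, 'z': 9}
i=8, x='z': counts = {'y': 19, 'z': 17}
i=9, x='z': counts = {'y': 19, 'z': 26}

{'y': 19, 'z': 26}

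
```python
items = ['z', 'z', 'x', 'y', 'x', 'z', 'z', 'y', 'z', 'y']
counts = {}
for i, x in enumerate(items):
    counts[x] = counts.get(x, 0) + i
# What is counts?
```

Initial: counts = {}, items = ['z', 'z', 'x', 'y', 'x', 'z', 'z', 'y', 'z', 'y']
i=0, x='z': counts = {'z': 0}
i=1, x='z': counts = {'z': 1}
i=2, x='x': counts = {'z': 1, 'x': 2}
i=3, x='y': counts = {'z': 1, 'x': 2, 'y': 3}
i=4, x='x': counts = {'z': 1, 'x': 6, 'y': 3}
i=5, x='z': counts = {'z': 6, 'x': 6, 'y': 3}
i=6, x='z': counts = {'z': 12, 'x': 6, 'y': 3}
i=7, x='y': counts = {'z': 12, 'x': 6, 'y': 10}
i=8, x='z': counts = {'z': 20, 'x': 6, 'y': 10}
i=9, x='y': counts = {'z': 20, 'x': 6, 'y': 19}

{'z': 20, 'x': 6, 'y': 19}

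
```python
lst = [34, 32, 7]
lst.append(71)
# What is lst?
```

[34, 32, 7, 71]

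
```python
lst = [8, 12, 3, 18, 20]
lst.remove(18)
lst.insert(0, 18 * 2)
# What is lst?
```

After line 1: lst = [8, 12, 3, 18, 20]
After line 2 (remove first 18): lst = [8, 12, 3, 20]
After line 3 (insert 36 at index 0): lst = [36, 8, 12, 3, 20]

[36, 8, 12, 3, 20]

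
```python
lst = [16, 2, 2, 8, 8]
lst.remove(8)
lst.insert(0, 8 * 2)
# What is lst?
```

After line 1: lst = [16, 2, 2, 8, 8]
After line 2 (remove first 8): lst = [16, 2, 2, 8]
After line 3 (insert 16 at index 0): lst = [16, 16, 2, 2, 8]

[16, 16, 2, 2, 8]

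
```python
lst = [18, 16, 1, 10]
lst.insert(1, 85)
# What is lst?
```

[18, 85, 16, 1, 10]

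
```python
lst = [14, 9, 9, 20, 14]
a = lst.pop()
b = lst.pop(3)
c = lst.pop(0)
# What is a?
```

After line 1: lst = [14, 9, 9, 20, 14]
After line 2 (pop() -> a = 14): lst = [14, 9, 9, 20]
After line 3 (pop(3) -> b = 20): lst = [14, 9, 9]
After line 4 (pop(0) -> c = 14): lst = [9, 9]

14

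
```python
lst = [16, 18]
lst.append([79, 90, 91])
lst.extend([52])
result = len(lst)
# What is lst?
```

After line 1: lst = [16, 18]
After line 2 (append adds [79, 90, 91] as single element): lst = [16, 18, [79, 90, 91]]
After line 3 (extend unpacks [52], adds 52): lst = [16, 18, [79, 90, 91], 52]
After line 4: result = len(lst) = 4

[16, 18, [79, 90, 91], 52]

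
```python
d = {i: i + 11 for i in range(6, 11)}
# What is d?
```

{6: 17, 7: 18, 8: 19, 9: 20, 10: 21}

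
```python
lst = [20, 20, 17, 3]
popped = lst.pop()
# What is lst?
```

[20, 20, 17]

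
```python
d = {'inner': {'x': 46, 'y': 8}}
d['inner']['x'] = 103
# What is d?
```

After line 1: d = {'inner': {'x': 46, 'y': 8}}
After line 2 (inner x overwritten): d = {'inner': {'x': 103, 'y': 8}}

{'inner': {'x': 103, 'y': 8}}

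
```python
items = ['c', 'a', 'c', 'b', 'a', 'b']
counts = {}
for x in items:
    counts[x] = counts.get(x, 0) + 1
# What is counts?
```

Initial: counts = {}, items = ['c', 'a', 'c', 'b', 'a', 'b']
See 'c': counts = {'c': 1}
See 'a': counts = {'c': 1, 'a': 1}
See 'c': counts = {'c': 2, 'a': 1}
See 'b': counts = {'c': 2, 'a': 1, 'b': 1}
See 'a': counts = {'c': 2, 'a': 2, 'b': 1}
See 'b': counts = {'c': 2, 'a': 2, 'b': 2}

{'c': 2, 'a': 2, 'b': 2}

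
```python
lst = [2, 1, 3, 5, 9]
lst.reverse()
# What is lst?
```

[9, 5, 3, 1, 2]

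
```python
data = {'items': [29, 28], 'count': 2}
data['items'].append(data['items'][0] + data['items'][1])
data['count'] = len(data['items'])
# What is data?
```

After line 1: data = {'items': [29, 28], 'count': 2}
After line 2 (append 29 + 28 = 57): data = {'items': [29, 28, 57], 'count': 2}
After line 3 (count = len(items) = 3): data = {'items': [29, 28, 57], 'count': 3}

{'items': [29, 28, 57], 'count': 3}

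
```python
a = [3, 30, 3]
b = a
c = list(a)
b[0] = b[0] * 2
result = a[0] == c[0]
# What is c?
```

After line 1: a = [3, 30, 3]
After line 2 (b = a, alias): a = [3, 30, 3], b = [3, 30, 3]
After line 3 (c = list(a) is a copy, new object): c = [3, 30, 3]
After line 4 (b[0] = 3 * 2 = 6; mutates shared a/b): a = b = [6, 30, 3], c = [3, 30, 3]
After line 5 (a[0] = 6, c[0] = 3; result = False)

[3, 30, 3]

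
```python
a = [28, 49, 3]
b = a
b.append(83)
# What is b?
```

After line 1: a = [28, 49, 3]
After line 2 (b = a is an alias, same object): a = [28, 49, 3], b = [28, 49, 3]
After line 3 (b.append mutates the shared list): a = [28, 49, 3, 83], b = [28, 49, 3, 83]

[28, 49, 3, 83]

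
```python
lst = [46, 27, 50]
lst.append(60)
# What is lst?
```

[46, 27, 50, 60]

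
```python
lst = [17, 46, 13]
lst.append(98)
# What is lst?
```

[17, 46, 13, 98]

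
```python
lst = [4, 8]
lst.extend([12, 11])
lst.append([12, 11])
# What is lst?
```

After line 1: lst = [4, 8]
After line 2 (extend unpacks [12, 11]): lst = [4, 8, 12, 11]
After line 3 (append adds [12, 11] as single element): lst = [4, 8, 12, 11, [12, 11]]

[4, 8, 12, 11, [12, 11]]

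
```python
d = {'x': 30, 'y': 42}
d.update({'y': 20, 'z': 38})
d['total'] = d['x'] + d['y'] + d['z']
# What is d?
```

After line 1: d = {'x': 30, 'y': 42}
After line 2 (y overwritten, z added): d = {'x': 30, 'y': 20, 'z': 38}
After line 3 (total = 30 + 20 + 38 = 88): d = {'x': 30, 'y': 20, 'z': 38, 'total': 88}

{'x': 30, 'y': 20, 'z': 38, 'total': 88}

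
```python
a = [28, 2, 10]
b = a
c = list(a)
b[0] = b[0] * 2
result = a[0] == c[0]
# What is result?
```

After line 1: a = [28, 2, 10]
After line 2 (b = a, alias): a = [28, 2, 10], b = [28, 2, 10]
After line 3 (c = list(a) is a copy, new object): c = [28, 2, 10]
After line 4 (b[0] = 28 * 2 = 56; mutates shared a/b): a = b = [56, 2, 10], c = [28, 2, 10]
After line 5 (a[0] = 56, c[0] = 28; result = False)

False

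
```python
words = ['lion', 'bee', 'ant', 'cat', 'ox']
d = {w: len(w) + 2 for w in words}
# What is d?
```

{'lion': 6, 'bee': 5, 'ant': 5, 'cat': 5, 'ox': 4}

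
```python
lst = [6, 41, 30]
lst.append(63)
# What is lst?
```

[6, 41, 30, 63]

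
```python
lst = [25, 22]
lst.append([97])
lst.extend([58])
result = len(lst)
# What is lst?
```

After line 1: lst = [25, 22]
After line 2 (append adds [97] as single element): lst = [25, 22, [97]]
After line 3 (extend unpacks [58], adds 58): lst = [25, 22, [97], 58]
After line 4: result = len(lst) = 4

[25, 22, [97], 58]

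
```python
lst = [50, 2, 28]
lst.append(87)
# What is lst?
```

[50, 2, 28, 87]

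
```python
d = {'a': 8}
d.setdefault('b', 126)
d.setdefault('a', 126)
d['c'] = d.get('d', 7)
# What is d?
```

After line 1: d = {'a': 8}
After line 2 (setdefault adds 'b'=126): d = {'a': 8, 'b': 126}
After line 3 (setdefault 'a' no-op, already exists): d = {'a': 8, 'b': 126}
After line 4 (get('d', 7) returns default since 'd' not in d): d = {'a': 8, 'b': 126, 'c': 7}

{'a': 8, 'b': 126, 'c': 7}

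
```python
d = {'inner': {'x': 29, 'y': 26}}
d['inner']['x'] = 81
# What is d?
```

After line 1: d = {'inner': {'x': 29, 'y': 26}}
After line 2 (inner x overwritten): d = {'inner': {'x': 81, 'y': 26}}

{'inner': {'x': 81, 'y': 26}}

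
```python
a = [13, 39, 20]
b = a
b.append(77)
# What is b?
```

After line 1: a = [13, 39, 20]
After line 2 (b = a is an alias, same object): a = [13, 39, 20], b = [13, 39, 20]
After line 3 (b.append mutates the shared list): a = [13, 39, 20, 77], b = [13, 39, 20, 77]

[13, 39, 20, 77]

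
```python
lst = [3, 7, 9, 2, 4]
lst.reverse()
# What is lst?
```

[4, 2, 9, 7, 3]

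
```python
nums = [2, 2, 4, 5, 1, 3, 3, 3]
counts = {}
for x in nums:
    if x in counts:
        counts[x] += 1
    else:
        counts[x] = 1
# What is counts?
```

Initial: counts = {}, nums = [2, 2, 4, 5, 1, 3, 3, 3]
See 2: counts = {2: 1}
See 2: counts = {2: 2}
See 4: counts = {2: 2, 4: 1}
See 5: counts = {2: 2, 4: 1, 5: 1}
See 1: counts = {2: 2, 4: 1, 5: 1, 1: 1}
See 3: counts = {2: 2, 4: 1, 5: 1, 1: 1, 3: 1}
See 3: counts = {2: 2, 4: 1, 5: 1, 1: 1, 3: 2}
See 3: counts = {2: 2, 4: 1, 5: 1, 1: 1, 3: 3}

{2: 2, 4: 1, 5: 1, 1: 1, 3: 3}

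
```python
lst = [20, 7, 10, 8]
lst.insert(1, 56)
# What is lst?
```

[20, 56, 7, 10, 8]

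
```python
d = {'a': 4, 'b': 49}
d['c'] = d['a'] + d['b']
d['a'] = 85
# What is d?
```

After line 1: d = {'a': 4, 'b': 49}
After line 2 (d['c'] = 4 + 49): d = {'a': 4, 'b': 49, 'c': 53}
After line 3: d = {'a': 85, 'b': 49, 'c': 53}

{'a': 85, 'b': 49, 'c': 53}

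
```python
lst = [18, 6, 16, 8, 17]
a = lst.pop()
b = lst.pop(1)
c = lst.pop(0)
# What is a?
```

After line 1: lst = [18, 6, 16, 8, 17]
After line 2 (pop() -> a = 17): lst = [18, 6, 16, 8]
After line 3 (pop(1) -> b = 6): lst = [18, 16, 8]
After line 4 (pop(0) -> c = 18): lst = [16, 8]

17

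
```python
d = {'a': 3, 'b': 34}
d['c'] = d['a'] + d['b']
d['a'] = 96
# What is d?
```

After line 1: d = {'a': 3, 'b': 34}
After line 2 (d['c'] = 3 + 34): d = {'a': 3, 'b': 34, 'c': 37}
After line 3: d = {'a': 96, 'b': 34, 'c': 37}

{'a': 96, 'b': 34, 'c': 37}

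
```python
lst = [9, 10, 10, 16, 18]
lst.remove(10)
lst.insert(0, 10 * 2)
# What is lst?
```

After line 1: lst = [9, 10, 10, 16, 18]
After line 2 (remove first 10): lst = [9, 10, 16, 18]
After line 3 (insert 20 at index 0): lst = [20, 9, 10, 16, 18]

[20, 9, 10, 16, 18]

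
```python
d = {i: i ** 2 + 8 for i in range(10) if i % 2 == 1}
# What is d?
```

{1: 9, 3: 17, 5: 33, 7: 57, 9: 89}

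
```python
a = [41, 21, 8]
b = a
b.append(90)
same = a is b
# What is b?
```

After line 1: a = [41, 21, 8]
After line 2 (b = a is an alias, same object): a = [41, 21, 8], b = [41, 21, 8]
After line 3 (b.append mutates the shared list): a = [41, 21, 8, 90], b = [41, 21, 8, 90]
After line 4 (same = a is b; same object -> True): same = True

[41, 21, 8, 90]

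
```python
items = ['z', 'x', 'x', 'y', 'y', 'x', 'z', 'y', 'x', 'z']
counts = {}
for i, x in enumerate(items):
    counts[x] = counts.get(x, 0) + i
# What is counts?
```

Initial: counts = {}, items = ['z', 'x', 'x', 'y', 'y', 'x', 'z', 'y', 'x', 'z']
i=0, x='z': counts = {'z': 0}
i=1, x='x': counts = {'z': 0, 'x': 1}
i=2, x='x': counts = {'z': 0, 'x': 3}
i=3, x='y': counts = {'z': 0, 'x': 3, 'y': 3}
i=4, x='y': counts = {'z': 0, 'x': 3, 'y': 7}
i=5, x='x': counts = {'z': 0, 'x': 8, 'y': 7}
i=6, x='z': counts = {'z': 6, 'x': 8, 'y': 7}
i=7, x='y': counts = {'z': 6, 'x': 8, 'y': 14}
i=8, x='x': counts = {'z': 6, 'x': 16, 'y': 14}
i=9, x='z': counts = {'z': 15, 'x': 16, 'y': 14}

{'z': 15, 'x': 16, 'y': 14}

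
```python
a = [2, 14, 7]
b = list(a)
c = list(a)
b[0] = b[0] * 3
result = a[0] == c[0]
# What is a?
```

After line 1: a = [2, 14, 7]
After line 2 (b = list(a), copy): a = [2, 14, 7], b = [2, 14, 7]
After line 3 (c = list(a) is a copy, new object): c = [2, 14, 7]
After line 4 (b[0] = 2 * 3 = 6; only b mutates (copy)): a = [2, 14, 7], b = [6, 14, 7], c = [2, 14, 7]
After line 5 (a[0] = 2, c[0] = 2; result = True)

[2, 14, 7]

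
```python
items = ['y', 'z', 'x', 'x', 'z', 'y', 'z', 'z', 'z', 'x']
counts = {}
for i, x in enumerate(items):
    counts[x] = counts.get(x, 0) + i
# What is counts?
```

Initial: counts = {}, items = ['y', 'z', 'x', 'x', 'z', 'y', 'z', 'z', 'z', 'x']
i=0, x='y': counts = {'y': 0}
i=1, x='z': counts = {'y': 0, 'z': 1}
i=2, x='x': counts = {'y': 0, 'z': 1, 'x': 2}
i=3, x='x': counts = {'y': 0, 'z': 1, 'x': 5}
i=4, x='z': counts = {'y': 0, 'z': 5, 'x': 5}
i=5, x='y': counts = {'y': 5, 'z': 5, 'x': 5}
i=6, x='z': counts = {'y': 5, 'z': 11, 'x': 5}
i=7, x='z': counts = {'y': 5, 'z': 18, 'x': 5}
i=8, x='z': counts = {'y': 5, 'z': 26, 'x': 5}
i=9, x='x': counts = {'y': 5, 'z': 26, 'x': 14}

{'y': 5, 'z': 26, 'x': 14}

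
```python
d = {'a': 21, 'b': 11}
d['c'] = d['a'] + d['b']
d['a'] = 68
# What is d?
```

After line 1: d = {'a': 21, 'b': 11}
After line 2 (d['c'] = 21 + 11): d = {'a': 21, 'b': 11, 'c': 32}
After line 3: d = {'a': 68, 'b': 11, 'c': 32}

{'a': 68, 'b': 11, 'c': 32}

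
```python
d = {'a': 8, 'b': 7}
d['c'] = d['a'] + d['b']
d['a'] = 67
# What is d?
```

After line 1: d = {'a': 8, 'b': 7}
After line 2 (d['c'] = 8 + 7): d = {'a': 8, 'b': 7, 'c': 15}
After line 3: d = {'a': 67, 'b': 7, 'c': 15}

{'a': 67, 'b': 7, 'c': 15}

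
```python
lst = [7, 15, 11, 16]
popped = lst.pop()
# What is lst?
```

[7, 15, 11]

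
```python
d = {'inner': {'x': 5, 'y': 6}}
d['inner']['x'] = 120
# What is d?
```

After line 1: d = {'inner': {'x': 5, 'y': 6}}
After line 2 (inner x overwritten): d = {'inner': {'x': 120, 'y': 6}}

{'inner': {'x': 120, 'y': 6}}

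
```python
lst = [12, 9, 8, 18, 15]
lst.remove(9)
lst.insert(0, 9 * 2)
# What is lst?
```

After line 1: lst = [12, 9, 8, 18, 15]
After line 2 (remove first 9): lst = [12, 8, 18, 15]
After line 3 (insert 18 at index 0): lst = [18, 12, 8, 18, 15]

[18, 12, 8, 18, 15]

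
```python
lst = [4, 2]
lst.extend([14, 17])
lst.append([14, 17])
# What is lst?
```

After line 1: lst = [4, 2]
After line 2 (extend unpacks [14, 17]): lst = [4, 2, 14, 17]
After line 3 (append adds [14, 17] as single element): lst = [4, 2, 14, 17, [14, 17]]

[4, 2, 14, 17, [14, 17]]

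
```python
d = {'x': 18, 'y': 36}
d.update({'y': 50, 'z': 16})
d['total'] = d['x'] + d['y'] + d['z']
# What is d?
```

After line 1: d = {'x': 18, 'y': 36}
After line 2 (y overwritten, z added): d = {'x': 18, 'y': 50, 'z': 16}
After line 3 (total = 18 + 50 + 16 = 84): d = {'x': 18, 'y': 50, 'z': 16, 'total': 84}

{'x': 18, 'y': 50, 'z': 16, 'total': 84}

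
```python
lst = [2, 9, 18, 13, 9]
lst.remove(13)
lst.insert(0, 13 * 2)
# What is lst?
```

After line 1: lst = [2, 9, 18, 13, 9]
After line 2 (remove first 13): lst = [2, 9, 18, 9]
After line 3 (insert 26 at index 0): lst = [26, 2, 9, 18, 9]

[26, 2, 9, 18, 9]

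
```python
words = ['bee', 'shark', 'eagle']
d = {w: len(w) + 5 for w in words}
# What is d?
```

{'bee': 8, 'shark': 10, 'eagle': 10}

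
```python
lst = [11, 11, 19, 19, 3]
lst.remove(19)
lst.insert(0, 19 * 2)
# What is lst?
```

After line 1: lst = [11, 11, 19, 19, 3]
After line 2 (remove first 19): lst = [11, 11, 19, 3]
After line 3 (insert 38 at index 0): lst = [38, 11, 11, 19, 3]

[38, 11, 11, 19, 3]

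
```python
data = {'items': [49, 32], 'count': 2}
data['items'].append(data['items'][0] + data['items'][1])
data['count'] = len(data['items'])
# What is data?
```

After line 1: data = {'items': [49, 32], 'count': 2}
After line 2 (append 49 + 32 = 81): data = {'items': [49, 32, 81], 'count': 2}
After line 3 (count = len(items) = 3): data = {'items': [49, 32, 81], 'count': 3}

{'items': [49, 32, 81], 'count': 3}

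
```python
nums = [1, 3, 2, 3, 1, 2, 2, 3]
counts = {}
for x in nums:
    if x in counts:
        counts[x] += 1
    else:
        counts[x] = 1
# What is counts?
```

Initial: counts = {}, nums = [1, 3, 2, 3, 1, 2, 2, 3]
See 1: counts = {1: 1}
See 3: counts = {1: 1, 3: 1}
See 2: counts = {1: 1, 3: 1, 2: 1}
See 3: counts = {1: 1, 3: 2, 2: 1}
See 1: counts = {1: 2, 3: 2, 2: 1}
See 2: counts = {1: 2, 3: 2, 2: 2}
See 2: counts = {1: 2, 3: 2, 2: 3}
See 3: counts = {1: 2, 3: 3, 2: 3}

{1: 2, 3: 3, 2: 3}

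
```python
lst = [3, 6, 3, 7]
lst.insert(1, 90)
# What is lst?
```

[3, 90, 6, 3, 7]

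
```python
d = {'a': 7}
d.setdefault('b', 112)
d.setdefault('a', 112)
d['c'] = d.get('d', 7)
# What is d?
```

After line 1: d = {'a': 7}
After line 2 (setdefault adds 'b'=112): d = {'a': 7, 'b': 112}
After line 3 (setdefault 'a' no-op, already exists): d = {'a': 7, 'b': 112}
After line 4 (get('d', 7) returns default since 'd' not in d): d = {'a': 7, 'b': 112, 'c': 7}

{'a': 7, 'b': 112, 'c': 7}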